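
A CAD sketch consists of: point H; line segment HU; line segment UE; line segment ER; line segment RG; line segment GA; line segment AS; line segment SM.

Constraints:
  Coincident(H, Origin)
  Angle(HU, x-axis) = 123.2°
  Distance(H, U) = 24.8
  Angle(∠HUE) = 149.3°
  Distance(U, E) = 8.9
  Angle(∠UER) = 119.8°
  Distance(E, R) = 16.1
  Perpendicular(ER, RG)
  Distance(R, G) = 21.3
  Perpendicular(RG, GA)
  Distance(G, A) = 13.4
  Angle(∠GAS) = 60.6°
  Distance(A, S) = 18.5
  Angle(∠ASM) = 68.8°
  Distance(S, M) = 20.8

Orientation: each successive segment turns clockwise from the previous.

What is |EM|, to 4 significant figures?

32.80

H is at the origin; HU runs at 123.2° with length 24.8, so U = (-13.58, 20.75). ∠HUE = 149.3° gives UE at 92.50° from the x-axis; with |UE| = 8.9, E = (-13.97, 29.64). ∠UER = 119.8° gives ER at 32.30° from the x-axis; with |ER| = 16.1, R = (-0.3591, 38.25). ER ⟂ RG, so RG runs at -57.70°; with |RG| = 21.3, G = (11.02, 20.24). RG ⟂ GA, so GA runs at -147.7°; with |GA| = 13.4, A = (-0.3039, 13.08). ∠GAS = 60.6° gives AS at 92.90° from the x-axis; with |AS| = 18.5, S = (-1.240, 31.56). ∠ASM = 68.8° gives SM at -18.30° from the x-axis; with |SM| = 20.8, M = (18.51, 25.03). Then |EM| = |M − E| = 32.80.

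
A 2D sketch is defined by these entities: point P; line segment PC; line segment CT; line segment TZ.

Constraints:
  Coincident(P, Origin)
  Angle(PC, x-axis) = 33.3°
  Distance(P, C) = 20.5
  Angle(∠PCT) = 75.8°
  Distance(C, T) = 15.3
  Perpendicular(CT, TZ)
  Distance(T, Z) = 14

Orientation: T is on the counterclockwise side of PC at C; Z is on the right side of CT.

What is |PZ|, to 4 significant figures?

35.40

∠PCT = 75.8°, so CT runs at 33.3° + (180° − 75.8°) = 137.5° from the x-axis; with |CT| = 15.3, T = C + 15.3·(cos 137.5°, sin 137.5°) = (5.854, 21.59). CT is perpendicular to TZ; with |TZ| = 14.0 on the right of CT, Z = T + 14.0·(0.6756, 0.7373) = (15.31, 31.91). Then |PZ| = |Z − P| = 35.40.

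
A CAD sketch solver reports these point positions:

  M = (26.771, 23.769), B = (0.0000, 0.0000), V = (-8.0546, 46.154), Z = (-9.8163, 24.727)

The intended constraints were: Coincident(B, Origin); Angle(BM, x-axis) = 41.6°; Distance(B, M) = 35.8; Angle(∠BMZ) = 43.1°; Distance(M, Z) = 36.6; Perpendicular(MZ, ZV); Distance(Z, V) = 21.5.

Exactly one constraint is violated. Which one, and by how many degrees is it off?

Perpendicular(MZ, ZV) — off by 3.20°.

B = (0.00, 0.00) ✓; BM at 41.60° ✓; |BM| = 35.80 ✓; ∠BMZ = 43.10° ✓; |MZ| = 36.60 ✓; ∠(MZ, ZV) = 93.20° ✗; |ZV| = 21.50 ✓.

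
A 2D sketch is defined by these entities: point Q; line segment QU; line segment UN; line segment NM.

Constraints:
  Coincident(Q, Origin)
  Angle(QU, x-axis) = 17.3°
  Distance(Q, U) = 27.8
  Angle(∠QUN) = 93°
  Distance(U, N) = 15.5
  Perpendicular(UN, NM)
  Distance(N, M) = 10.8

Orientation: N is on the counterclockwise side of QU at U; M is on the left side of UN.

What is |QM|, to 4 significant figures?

23.98

Q is at the origin; QU runs at 17.3° with length 27.8, so U = 27.8·(cos 17.3°, sin 17.3°) = (26.54, 8.267). ∠QUN = 93.0°, so UN runs at 17.3° + (180° − 93.0°) = 104.3° from the x-axis; with |UN| = 15.5, N = U + 15.5·(cos 104.3°, sin 104.3°) = (22.71, 23.29). The perpendicularity gives NM at right angles to UN; with |NM| = 10.8 on the left of UN, M = N + 10.8·(-0.9690, -0.2470) = (12.25, 20.62). Then |QM| = |M − Q| = 23.98.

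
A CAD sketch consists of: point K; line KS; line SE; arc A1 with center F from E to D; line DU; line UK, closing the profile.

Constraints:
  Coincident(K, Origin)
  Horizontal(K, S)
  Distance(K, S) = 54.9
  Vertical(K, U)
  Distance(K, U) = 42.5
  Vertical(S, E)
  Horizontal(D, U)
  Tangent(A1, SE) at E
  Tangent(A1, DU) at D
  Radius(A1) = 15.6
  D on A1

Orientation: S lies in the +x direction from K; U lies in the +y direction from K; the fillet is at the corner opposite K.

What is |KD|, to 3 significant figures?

57.9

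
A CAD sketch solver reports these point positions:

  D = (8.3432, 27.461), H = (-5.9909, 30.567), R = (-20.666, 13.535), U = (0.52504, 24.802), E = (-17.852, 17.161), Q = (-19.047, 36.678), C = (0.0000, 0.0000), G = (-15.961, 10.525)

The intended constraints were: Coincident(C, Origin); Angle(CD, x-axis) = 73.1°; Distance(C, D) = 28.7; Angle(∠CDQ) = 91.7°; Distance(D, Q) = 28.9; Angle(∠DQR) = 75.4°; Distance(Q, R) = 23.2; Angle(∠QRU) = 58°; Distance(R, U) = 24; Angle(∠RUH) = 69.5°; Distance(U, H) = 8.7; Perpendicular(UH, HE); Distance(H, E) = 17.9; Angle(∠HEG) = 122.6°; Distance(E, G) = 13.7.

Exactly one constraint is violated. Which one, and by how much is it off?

Distance(E, G) = 13.7 — off by 6.80.

C = (0.00, 0.00) ✓; CD at 73.10° ✓; |CD| = 28.70 ✓; ∠CDQ = 91.70° ✓; |DQ| = 28.90 ✓; ∠DQR = 75.40° ✓; |QR| = 23.20 ✓; ∠QRU = 58.00° ✓; |RU| = 24.00 ✓; ∠RUH = 69.50° ✓; |UH| = 8.700 ✓; ∠(UH, HE) = 90.00° ✓; |HE| = 17.90 ✓; ∠HEG = 122.6° ✓; |EG| = 6.900 ✗.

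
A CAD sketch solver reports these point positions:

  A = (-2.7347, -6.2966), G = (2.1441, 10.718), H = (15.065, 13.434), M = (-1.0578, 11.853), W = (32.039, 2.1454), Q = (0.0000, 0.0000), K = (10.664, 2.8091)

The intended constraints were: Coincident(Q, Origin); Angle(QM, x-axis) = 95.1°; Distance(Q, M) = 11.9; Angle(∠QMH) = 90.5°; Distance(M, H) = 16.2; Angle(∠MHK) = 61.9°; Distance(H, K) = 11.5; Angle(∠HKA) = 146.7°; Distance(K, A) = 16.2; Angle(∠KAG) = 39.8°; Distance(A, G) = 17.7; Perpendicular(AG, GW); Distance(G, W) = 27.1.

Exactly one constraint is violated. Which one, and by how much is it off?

Distance(G, W) = 27.1 — off by 4.00.

Q = (0.00, 0.00) ✓; QM at 95.10° ✓; |QM| = 11.90 ✓; ∠QMH = 90.50° ✓; |MH| = 16.20 ✓; ∠MHK = 61.90° ✓; |HK| = 11.50 ✓; ∠HKA = 146.7° ✓; |KA| = 16.20 ✓; ∠KAG = 39.80° ✓; |AG| = 17.70 ✓; ∠(AG, GW) = 90.00° ✓; |GW| = 31.10 ✗.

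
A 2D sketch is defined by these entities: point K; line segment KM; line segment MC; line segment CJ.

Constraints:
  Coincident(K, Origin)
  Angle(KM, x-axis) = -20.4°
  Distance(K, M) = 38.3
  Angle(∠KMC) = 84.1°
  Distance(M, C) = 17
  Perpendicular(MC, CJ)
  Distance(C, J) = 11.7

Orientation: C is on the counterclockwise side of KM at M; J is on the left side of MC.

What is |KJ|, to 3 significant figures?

29.5

∠KMC = 84.1°, so MC runs at -20.4° + (180° − 84.1°) = 75.5° from the x-axis; with |MC| = 17.0, C = M + 17.0·(cos 75.5°, sin 75.5°) = (40.2, 3.11). MC is perpendicular to CJ; with |CJ| = 11.7 on the left of MC, J = C + 11.7·(-0.968, 0.250) = (28.8, 6.04). Then |KJ| = |J − K| = 29.5.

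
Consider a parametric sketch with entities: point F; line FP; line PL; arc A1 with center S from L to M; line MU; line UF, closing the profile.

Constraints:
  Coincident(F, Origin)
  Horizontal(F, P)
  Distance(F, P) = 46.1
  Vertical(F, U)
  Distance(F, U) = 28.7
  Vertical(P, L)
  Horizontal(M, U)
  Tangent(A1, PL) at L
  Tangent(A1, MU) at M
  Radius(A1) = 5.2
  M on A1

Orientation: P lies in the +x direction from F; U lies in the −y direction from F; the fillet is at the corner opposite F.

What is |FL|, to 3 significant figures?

51.7

F is at the origin; FP is horizontal with |FP| = 46.1 and P on the +x side, so P = (46.1, 0.00). F and U share the same x with |FU| = 28.7 and U on the −y side, so U = (0.00, -28.7). The virtual corner opposite F is at (46.1, -28.7). Since A1 is tangent to PL there, SL ⟂ PL and tangency of A1 to MU means the radius SM is perpendicular to MU, with radius 5.2, so the center S sits 5.2 in from both sides at S = (40.9, -23.5). That places the tangent points at L = (46.1, -23.5) on PL and M = (40.9, -28.7) on MU. Then |FL| = |L − F| = 51.7.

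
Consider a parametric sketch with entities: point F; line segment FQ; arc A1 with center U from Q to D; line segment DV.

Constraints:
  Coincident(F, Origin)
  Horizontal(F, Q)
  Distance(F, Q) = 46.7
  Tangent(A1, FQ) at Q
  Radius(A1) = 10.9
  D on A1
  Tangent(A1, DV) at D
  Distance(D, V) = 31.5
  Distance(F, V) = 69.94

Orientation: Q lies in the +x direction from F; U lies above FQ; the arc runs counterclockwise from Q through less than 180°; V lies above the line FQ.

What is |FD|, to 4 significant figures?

58.76

F is at the origin; F and Q share the same y with |FQ| = 46.7 and Q on the +x side, so Q = (46.70, 0.000). Tangency of A1 to FQ means the radius UQ is perpendicular to FQ, so U = Q + (0, 10.9) = (46.70, 10.90). Since UD ⟂ DV (tangency), |UV| = √(10.9² + 31.5²) = 33.33 regardless of where D sits on A1. So V lies on both circle(F, 69.94) and circle(U, 33.33); the above-FQ intersection is V = (55.02, 43.18). D is the foot of the tangent from V: D = (57.56, 11.78).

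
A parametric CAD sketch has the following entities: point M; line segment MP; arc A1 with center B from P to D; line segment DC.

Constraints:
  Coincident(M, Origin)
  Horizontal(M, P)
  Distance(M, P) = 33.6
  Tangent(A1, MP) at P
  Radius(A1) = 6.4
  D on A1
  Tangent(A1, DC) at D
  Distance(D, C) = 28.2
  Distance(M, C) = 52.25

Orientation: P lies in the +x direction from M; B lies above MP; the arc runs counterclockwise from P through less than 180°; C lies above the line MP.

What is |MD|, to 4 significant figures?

40.54

M is at the origin; M and P share the same y with |MP| = 33.6 and P on the +x side, so P = (33.60, 0.000). A1 meets MP tangentially, so BP is at right angles to MP, so B = P + (0, 6.4) = (33.60, 6.400). Since BD ⟂ DC (tangency), |BC| = √(6.4² + 28.2²) = 28.92 regardless of where D sits on A1. So C lies on both circle(M, 52.25) and circle(B, 28.92); the above-MP intersection is C = (38.96, 34.82). D is the foot of the tangent from C: D = (40.00, 6.635).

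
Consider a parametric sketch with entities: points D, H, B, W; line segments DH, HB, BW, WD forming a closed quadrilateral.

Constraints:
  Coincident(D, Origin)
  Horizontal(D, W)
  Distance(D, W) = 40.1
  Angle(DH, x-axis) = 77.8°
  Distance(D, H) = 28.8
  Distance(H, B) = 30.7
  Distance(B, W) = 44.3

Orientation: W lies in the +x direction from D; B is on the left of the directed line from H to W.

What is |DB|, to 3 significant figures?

54.5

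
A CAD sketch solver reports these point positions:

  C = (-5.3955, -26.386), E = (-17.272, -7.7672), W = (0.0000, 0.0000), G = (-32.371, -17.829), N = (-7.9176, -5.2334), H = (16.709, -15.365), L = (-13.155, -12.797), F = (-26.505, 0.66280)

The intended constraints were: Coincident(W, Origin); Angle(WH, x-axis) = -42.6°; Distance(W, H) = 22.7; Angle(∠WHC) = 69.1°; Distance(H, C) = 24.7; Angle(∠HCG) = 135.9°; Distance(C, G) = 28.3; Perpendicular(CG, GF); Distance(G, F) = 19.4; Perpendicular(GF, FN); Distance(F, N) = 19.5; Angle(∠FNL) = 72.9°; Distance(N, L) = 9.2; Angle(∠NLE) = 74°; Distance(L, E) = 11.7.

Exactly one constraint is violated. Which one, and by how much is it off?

Distance(L, E) = 11.7 — off by 5.20.

W = (0.00, 0.00) ✓; WH at -42.60° ✓; |WH| = 22.70 ✓; ∠WHC = 69.10° ✓; |HC| = 24.70 ✓; ∠HCG = 135.9° ✓; |CG| = 28.30 ✓; ∠(CG, GF) = 90.00° ✓; |GF| = 19.40 ✓; ∠(GF, FN) = 90.00° ✓; |FN| = 19.50 ✓; ∠FNL = 72.90° ✓; |NL| = 9.200 ✓; ∠NLE = 74.00° ✓; |LE| = 6.500 ✗.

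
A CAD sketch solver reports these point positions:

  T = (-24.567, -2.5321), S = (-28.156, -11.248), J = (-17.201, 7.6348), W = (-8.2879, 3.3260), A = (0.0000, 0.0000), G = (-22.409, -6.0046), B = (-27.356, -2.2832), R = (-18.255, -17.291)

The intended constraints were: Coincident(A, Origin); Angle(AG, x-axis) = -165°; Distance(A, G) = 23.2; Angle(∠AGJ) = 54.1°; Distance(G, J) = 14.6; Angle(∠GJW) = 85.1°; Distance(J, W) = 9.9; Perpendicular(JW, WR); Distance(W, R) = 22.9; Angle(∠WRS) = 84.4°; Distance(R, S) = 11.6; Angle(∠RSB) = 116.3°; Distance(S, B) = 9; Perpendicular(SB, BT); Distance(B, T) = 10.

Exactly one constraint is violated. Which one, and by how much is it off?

Distance(B, T) = 10 — off by 7.20.

A = (0.00, 0.00) ✓; AG at -165.0° ✓; |AG| = 23.20 ✓; ∠AGJ = 54.10° ✓; |GJ| = 14.60 ✓; ∠GJW = 85.10° ✓; |JW| = 9.900 ✓; ∠(JW, WR) = 90.00° ✓; |WR| = 22.90 ✓; ∠WRS = 84.40° ✓; |RS| = 11.60 ✓; ∠RSB = 116.3° ✓; |SB| = 9.000 ✓; ∠(SB, BT) = 90.00° ✓; |BT| = 2.800 ✗.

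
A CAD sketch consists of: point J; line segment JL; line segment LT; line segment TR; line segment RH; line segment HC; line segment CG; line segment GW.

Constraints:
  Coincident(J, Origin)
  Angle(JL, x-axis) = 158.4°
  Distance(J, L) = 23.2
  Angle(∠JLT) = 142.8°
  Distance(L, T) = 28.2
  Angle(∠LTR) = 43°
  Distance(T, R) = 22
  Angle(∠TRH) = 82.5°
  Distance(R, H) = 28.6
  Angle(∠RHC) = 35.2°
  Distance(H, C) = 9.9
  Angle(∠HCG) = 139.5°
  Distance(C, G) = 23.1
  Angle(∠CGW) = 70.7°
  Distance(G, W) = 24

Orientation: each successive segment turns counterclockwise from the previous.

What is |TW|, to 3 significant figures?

40.3

J is at the origin; JL runs at 158.4° with length 23.2, so L = (-21.6, 8.54). ∠JLT = 142.8° gives LT at -164° from the x-axis; with |LT| = 28.2, T = (-48.7, 0.957). ∠LTR = 43.0° gives TR at -27.4° from the x-axis; with |TR| = 22.0, R = (-29.2, -9.17). ∠TRH = 82.5° gives RH at 70.1° from the x-axis; with |RH| = 28.6, H = (-19.5, 17.7). ∠RHC = 35.2° gives HC at -145° from the x-axis; with |HC| = 9.9, C = (-27.6, 12.1). ∠HCG = 139.5° gives CG at -105° from the x-axis; with |CG| = 23.1, G = (-33.4, -10.3). ∠CGW = 70.7° gives GW at 4.70° from the x-axis; with |GW| = 24.0, W = (-9.49, -8.33). Then |TW| = |W − T| = 40.3.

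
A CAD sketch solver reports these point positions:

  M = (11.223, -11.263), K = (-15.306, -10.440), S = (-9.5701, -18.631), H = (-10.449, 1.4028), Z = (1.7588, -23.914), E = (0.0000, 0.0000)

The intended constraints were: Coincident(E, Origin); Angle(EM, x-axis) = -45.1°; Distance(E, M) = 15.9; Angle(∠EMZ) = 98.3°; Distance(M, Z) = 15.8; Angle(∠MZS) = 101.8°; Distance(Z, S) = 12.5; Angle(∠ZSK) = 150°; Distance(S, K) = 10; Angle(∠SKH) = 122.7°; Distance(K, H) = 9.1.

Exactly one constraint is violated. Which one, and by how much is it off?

Distance(K, H) = 9.1 — off by 3.70.

E = (0.00, 0.00) ✓; EM at -45.10° ✓; |EM| = 15.90 ✓; ∠EMZ = 98.30° ✓; |MZ| = 15.80 ✓; ∠MZS = 101.8° ✓; |ZS| = 12.50 ✓; ∠ZSK = 150.0° ✓; |SK| = 10.00 ✓; ∠SKH = 122.7° ✓; |KH| = 12.80 ✗.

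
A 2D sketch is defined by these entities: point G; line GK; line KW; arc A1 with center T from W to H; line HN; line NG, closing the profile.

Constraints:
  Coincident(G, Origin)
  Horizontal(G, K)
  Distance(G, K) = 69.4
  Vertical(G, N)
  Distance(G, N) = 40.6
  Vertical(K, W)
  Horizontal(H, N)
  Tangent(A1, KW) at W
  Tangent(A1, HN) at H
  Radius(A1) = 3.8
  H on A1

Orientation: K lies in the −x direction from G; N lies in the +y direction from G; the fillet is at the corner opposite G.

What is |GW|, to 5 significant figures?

78.553

G is at the origin; G and K share the same y with |GK| = 69.4 and K on the −x side, so K = (-69.400, 0.0000). GN is vertical with |GN| = 40.6 and N on the +y side, so N = (0.0000, 40.600). The virtual corner opposite G is at (-69.400, 40.600). Tangency of A1 to KW means the radius TW is perpendicular to KW and tangency of A1 to HN means the radius TH is perpendicular to HN, with radius 3.8, so the center T sits 3.8 in from both sides at T = (-65.600, 36.800). That places the tangent points at W = (-69.400, 36.800) on KW and H = (-65.600, 40.600) on HN. Then |GW| = |W − G| = 78.553.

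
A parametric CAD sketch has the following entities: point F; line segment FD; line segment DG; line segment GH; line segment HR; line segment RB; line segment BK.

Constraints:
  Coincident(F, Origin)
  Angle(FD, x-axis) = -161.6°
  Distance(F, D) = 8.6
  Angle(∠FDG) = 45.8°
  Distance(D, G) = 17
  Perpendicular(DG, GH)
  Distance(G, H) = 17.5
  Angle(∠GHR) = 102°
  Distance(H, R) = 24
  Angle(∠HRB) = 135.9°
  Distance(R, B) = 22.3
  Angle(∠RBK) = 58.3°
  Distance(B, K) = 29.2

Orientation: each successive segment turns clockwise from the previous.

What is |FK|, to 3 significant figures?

9.87

F is at the origin; FD runs at -161.6° with length 8.6, so D = (-8.16, -2.71). ∠FDG = 45.8° gives DG at 64.2° from the x-axis; with |DG| = 17.0, G = (-0.761, 12.6). DG ⟂ GH, so GH runs at -25.8°; with |GH| = 17.5, H = (15.0, 4.97). ∠GHR = 102.0° gives HR at -104° from the x-axis; with |HR| = 24.0, R = (9.27, -18.3). ∠HRB = 135.9° gives RB at -148° from the x-axis; with |RB| = 22.3, B = (-9.62, -30.2). ∠RBK = 58.3° gives BK at 90.4° from the x-axis; with |BK| = 29.2, K = (-9.83, -0.984). Then |FK| = |K − F| = 9.87.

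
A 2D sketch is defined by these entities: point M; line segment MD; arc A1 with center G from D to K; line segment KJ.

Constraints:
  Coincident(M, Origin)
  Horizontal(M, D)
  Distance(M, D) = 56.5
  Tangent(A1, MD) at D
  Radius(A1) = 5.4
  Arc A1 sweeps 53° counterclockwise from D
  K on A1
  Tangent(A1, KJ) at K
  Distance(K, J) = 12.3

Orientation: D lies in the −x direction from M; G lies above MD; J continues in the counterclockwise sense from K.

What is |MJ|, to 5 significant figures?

46.358

M is at the origin; MD is horizontal with |MD| = 56.5 and D on the −x side, so D = (-56.500, 0.0000). Since A1 is tangent to MD there, GD ⟂ MD, so G = D + (0, 5.4) = (-56.500, 5.4000). On A1, D sits at bearing -90° from G; a 53° counterclockwise sweep puts K at bearing -37°, so K = G + 5.4·(cos -37°, sin -37°) = (-52.187, 2.1502). A1 meets KJ tangentially, so GK is at right angles to KJ, so KJ runs along (−sin -37°, cos -37°); with |KJ| = 12.3, J = (-44.785, 11.973). Then |MJ| = |J − M| = 46.358.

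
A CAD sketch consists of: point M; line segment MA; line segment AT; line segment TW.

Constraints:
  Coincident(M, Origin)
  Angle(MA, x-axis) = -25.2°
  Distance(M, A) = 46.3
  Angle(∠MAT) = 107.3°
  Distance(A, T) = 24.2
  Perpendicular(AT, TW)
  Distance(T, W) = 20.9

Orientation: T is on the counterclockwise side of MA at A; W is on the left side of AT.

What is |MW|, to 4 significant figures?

44.55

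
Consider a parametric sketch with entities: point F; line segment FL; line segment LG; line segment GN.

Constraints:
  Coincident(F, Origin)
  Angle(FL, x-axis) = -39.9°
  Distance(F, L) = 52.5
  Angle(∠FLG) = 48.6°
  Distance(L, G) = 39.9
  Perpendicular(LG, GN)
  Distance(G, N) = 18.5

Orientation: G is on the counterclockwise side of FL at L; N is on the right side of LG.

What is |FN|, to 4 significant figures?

58.11

F is at the origin; FL runs at -39.9° with length 52.5, so L = 52.5·(cos -39.9°, sin -39.9°) = (40.28, -33.68). ∠FLG = 48.6°, so LG runs at -39.9° + (180° − 48.6°) = 91.50° from the x-axis; with |LG| = 39.9, G = L + 39.9·(cos 91.50°, sin 91.50°) = (39.23, 6.210). LG ⟂ GN; with |GN| = 18.5 on the right of LG, N = G + 18.5·(0.9997, 0.02618) = (57.73, 6.694). Then |FN| = |N − F| = 58.11.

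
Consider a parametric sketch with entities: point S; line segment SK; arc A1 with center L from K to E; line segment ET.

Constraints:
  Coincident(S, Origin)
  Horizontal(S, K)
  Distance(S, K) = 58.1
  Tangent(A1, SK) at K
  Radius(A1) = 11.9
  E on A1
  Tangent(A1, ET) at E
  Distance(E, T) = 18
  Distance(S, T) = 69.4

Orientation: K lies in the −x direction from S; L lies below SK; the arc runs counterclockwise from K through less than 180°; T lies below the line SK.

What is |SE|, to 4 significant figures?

70.89

Checks: ∠(LK, KS) = 90.00° ✓; |LE| = 11.90 ✓; ∠(LE, ET) = 90.00° ✓; |ET| = 18.00 ✓; |ST| = 69.40 ✓.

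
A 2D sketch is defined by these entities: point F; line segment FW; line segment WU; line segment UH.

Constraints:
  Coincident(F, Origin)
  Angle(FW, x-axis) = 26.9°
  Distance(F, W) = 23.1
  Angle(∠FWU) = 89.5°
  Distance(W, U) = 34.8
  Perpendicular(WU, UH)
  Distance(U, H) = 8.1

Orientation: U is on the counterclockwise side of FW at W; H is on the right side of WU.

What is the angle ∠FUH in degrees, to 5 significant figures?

123.73°

F is at the origin; FW runs at 26.9° with length 23.1, so W = 23.1·(cos 26.9°, sin 26.9°) = (20.601, 10.451). ∠FWU = 89.5°, so WU runs at 26.9° + (180° − 89.5°) = 117.40° from the x-axis; with |WU| = 34.8, U = W + 34.8·(cos 117.40°, sin 117.40°) = (4.5856, 41.347). The perpendicularity gives UH at right angles to WU; with |UH| = 8.1 on the right of WU, H = U + 8.1·(0.88782, 0.46020) = (11.777, 45.075). Then cos ∠FUH = UF·UH / (|UF||UH|), giving 123.73°.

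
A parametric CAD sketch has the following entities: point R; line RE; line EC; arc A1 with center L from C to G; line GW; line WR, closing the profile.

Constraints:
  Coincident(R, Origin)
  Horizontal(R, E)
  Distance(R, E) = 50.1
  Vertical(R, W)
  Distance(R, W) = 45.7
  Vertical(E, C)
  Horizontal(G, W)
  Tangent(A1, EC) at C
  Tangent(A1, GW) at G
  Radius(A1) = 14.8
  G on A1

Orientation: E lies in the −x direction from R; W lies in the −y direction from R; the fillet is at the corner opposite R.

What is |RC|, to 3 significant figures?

58.9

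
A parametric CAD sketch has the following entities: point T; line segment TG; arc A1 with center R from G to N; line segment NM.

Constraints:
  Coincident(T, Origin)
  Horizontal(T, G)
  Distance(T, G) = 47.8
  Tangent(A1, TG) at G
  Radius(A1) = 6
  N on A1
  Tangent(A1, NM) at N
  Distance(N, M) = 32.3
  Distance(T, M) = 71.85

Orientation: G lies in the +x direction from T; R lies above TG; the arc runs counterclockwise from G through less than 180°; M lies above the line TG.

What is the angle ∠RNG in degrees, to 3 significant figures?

53.1°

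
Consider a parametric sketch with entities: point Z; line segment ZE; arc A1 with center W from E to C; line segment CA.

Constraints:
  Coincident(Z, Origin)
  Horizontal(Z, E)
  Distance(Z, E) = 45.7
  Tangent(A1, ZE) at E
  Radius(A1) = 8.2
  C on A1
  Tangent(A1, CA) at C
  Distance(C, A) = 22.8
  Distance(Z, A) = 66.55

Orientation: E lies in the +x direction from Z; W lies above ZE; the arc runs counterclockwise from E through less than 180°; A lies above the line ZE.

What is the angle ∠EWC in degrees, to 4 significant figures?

71.42°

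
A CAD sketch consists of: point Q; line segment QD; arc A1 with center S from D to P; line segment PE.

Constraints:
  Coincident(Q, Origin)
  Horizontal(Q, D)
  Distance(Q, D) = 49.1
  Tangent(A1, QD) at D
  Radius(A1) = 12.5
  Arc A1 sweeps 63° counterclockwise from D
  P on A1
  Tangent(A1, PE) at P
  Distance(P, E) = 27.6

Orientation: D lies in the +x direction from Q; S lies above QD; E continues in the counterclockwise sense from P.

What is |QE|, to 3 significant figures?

79.3

On A1, D sits at bearing -90° from S; a 63° counterclockwise sweep puts P at bearing -27°, so P = S + 12.5·(cos -27°, sin -27°) = (60.2, 6.83). Tangency of A1 to PE means the radius SP is perpendicular to PE, so PE runs along (−sin -27°, cos -27°); with |PE| = 27.6, E = (72.8, 31.4). Then |QE| = |E − Q| = 79.3.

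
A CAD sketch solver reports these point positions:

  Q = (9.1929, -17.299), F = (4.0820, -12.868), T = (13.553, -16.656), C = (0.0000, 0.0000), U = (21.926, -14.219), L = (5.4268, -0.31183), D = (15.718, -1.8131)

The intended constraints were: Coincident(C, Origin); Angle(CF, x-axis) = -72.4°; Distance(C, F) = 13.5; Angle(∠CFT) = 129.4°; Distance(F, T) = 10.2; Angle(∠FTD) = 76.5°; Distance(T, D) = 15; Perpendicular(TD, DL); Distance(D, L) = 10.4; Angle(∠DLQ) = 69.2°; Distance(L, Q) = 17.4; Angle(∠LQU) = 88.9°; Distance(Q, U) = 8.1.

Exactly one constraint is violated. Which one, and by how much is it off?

Distance(Q, U) = 8.1 — off by 5.00.

C = (0.00, 0.00) ✓; CF at -72.40° ✓; |CF| = 13.50 ✓; ∠CFT = 129.4° ✓; |FT| = 10.20 ✓; ∠FTD = 76.50° ✓; |TD| = 15.00 ✓; ∠(TD, DL) = 90.00° ✓; |DL| = 10.40 ✓; ∠DLQ = 69.20° ✓; |LQ| = 17.40 ✓; ∠LQU = 88.90° ✓; |QU| = 13.10 ✗.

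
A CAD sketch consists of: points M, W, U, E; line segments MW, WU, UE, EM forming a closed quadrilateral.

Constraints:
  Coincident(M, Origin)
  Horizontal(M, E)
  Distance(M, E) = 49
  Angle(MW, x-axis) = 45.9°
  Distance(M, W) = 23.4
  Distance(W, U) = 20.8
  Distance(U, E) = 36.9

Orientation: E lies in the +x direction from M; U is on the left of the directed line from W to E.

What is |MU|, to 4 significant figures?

44.20

M is at the origin; ME is horizontal with |ME| = 49.0 and E in +x, so E = (49.0, 0). MW runs at 45.9° with |MW| = 23.4, so W = (16.28, 16.80). U is determined by |WU| = 20.8 and |UE| = 36.9 together: it lies at the intersection of circle(W, 20.8) and circle(E, 36.9). With |WE| = 36.78, the foot of the radical line on WE is 5.760 from W and the perpendicular offset is √(20.8² − 5.760²) = 19.99. Taking the left-of-WE solution: U = (30.54, 31.95).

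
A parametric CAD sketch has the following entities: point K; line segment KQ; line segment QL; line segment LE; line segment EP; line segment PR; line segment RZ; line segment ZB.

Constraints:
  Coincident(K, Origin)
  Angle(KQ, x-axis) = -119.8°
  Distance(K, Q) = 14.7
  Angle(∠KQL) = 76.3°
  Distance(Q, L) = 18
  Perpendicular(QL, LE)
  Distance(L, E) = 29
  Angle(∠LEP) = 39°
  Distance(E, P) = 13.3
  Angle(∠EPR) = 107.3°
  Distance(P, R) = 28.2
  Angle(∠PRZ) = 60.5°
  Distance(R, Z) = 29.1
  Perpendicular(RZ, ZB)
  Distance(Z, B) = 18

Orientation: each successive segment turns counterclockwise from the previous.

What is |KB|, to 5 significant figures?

24.096

K is at the origin; KQ runs at -119.8° with length 14.7, so Q = (-7.3055, -12.756). ∠KQL = 76.3° gives QL at -16.100° from the x-axis; with |QL| = 18.0, L = (9.9885, -17.748). The perpendicularity gives LE at right angles to QL, so LE runs at 73.900°; with |LE| = 29.0, E = (18.031, 10.115). ∠LEP = 39.0° gives EP at -145.10° from the x-axis; with |EP| = 13.3, P = (7.1226, 2.5052). ∠EPR = 107.3° gives PR at -72.400° from the x-axis; with |PR| = 28.2, R = (15.649, -24.375). ∠PRZ = 60.5° gives RZ at 47.100° from the x-axis; with |RZ| = 29.1, Z = (35.458, -3.0577). RZ is perpendicular to ZB, so ZB runs at 137.10°; with |ZB| = 18.0, B = (22.273, 9.1952). Then |KB| = |B − K| = 24.096.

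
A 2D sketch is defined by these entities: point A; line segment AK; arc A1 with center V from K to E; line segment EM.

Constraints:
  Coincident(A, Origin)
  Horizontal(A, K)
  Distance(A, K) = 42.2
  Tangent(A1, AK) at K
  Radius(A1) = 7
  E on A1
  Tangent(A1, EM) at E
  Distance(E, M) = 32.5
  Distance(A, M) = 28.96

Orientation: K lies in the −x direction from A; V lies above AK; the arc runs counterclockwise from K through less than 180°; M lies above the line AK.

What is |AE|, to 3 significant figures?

37.3

Checks: |VE| = 7.000 ✓; ∠(VE, EM) = 90.00° ✓; |EM| = 32.50 ✓; |AM| = 28.96 ✓.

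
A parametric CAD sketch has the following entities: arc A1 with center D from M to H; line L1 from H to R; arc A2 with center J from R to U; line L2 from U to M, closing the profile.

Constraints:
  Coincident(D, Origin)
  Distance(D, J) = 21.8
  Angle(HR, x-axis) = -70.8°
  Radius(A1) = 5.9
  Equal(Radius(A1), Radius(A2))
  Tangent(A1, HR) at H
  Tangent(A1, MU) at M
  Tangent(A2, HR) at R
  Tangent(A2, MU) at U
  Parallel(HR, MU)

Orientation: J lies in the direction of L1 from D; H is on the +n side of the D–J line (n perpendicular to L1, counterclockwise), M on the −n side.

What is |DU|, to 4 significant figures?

22.58

The slot axis is L1's direction at -70.8°, so u = (cos -70.8°, sin -70.8°) = (0.3289, -0.9444) and n = (−sin -70.8°, cos -70.8°) = (0.9444, 0.3289). D is at the origin and J lies 21.8 along u from D, so J = 21.8·u = (7.169, -20.59). Tangency of A1 to both parallel lines with radius 5.9 puts H and M at D ± 5.9·n: H = (5.572, 1.940), M = (-5.572, -1.940). Equal radii place R and U the same way about J: R = J + 5.9·n = (12.74, -18.65), U = J − 5.9·n = (1.597, -22.53). Then |DU| = |U − D| = 22.58.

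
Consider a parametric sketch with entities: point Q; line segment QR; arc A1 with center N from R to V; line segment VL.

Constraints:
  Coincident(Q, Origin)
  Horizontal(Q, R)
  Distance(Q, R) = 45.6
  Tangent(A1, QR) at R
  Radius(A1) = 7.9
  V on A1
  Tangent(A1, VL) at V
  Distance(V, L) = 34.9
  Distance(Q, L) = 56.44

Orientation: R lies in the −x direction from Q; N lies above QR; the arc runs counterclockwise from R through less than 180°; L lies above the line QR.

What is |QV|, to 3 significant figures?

38.5

Checks: |NV| = 7.900 ✓; ∠(NV, VL) = 90.00° ✓; |VL| = 34.90 ✓; |QL| = 56.44 ✓.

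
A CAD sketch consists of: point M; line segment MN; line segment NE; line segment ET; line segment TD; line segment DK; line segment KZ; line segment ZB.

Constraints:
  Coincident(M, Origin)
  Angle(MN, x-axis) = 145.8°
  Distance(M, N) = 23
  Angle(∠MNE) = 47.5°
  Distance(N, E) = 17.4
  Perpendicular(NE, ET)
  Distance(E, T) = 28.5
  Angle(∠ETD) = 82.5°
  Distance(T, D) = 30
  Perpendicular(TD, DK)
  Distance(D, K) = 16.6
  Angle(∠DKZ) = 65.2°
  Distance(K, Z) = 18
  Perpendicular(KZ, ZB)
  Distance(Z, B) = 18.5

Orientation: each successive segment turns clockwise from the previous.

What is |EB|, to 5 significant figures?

40.116

∠DKZ = 65.2° gives KZ at -19.000° from the x-axis; with |KZ| = 18.0, Z = (-10.038, -3.1817). KZ is perpendicular to ZB, so ZB runs at -109.00°; with |ZB| = 18.5, B = (-16.061, -20.674). Then |EB| = |B − E| = 40.116.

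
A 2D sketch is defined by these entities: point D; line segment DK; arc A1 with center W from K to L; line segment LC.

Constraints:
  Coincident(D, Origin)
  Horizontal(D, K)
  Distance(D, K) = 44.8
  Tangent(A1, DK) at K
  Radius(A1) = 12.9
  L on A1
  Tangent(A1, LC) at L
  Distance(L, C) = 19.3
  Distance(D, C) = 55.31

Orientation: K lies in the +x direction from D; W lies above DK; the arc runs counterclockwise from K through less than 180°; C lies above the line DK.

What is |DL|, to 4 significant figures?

58.60

D is at the origin; D and K share the same y with |DK| = 44.8 and K on the +x side, so K = (44.80, 0.000). The tangent condition forces WK to be normal to DK, so W = K + (0, 12.9) = (44.80, 12.90). Since WL ⟂ LC (tangency), |WC| = √(12.9² + 19.3²) = 23.21 regardless of where L sits on A1. So C lies on both circle(D, 55.31) and circle(W, 23.21); the above-DK intersection is C = (42.03, 35.95). L is the foot of the tangent from C: L = (54.59, 21.30).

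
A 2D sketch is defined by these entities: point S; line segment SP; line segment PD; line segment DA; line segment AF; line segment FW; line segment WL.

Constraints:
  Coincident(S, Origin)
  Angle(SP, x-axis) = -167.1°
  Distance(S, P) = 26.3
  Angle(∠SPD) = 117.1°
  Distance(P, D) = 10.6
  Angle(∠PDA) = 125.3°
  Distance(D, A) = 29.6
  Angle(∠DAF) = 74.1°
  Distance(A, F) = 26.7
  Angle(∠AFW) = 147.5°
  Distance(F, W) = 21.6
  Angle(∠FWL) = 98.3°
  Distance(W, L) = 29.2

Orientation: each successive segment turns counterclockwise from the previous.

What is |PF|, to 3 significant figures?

33.1

S is at the origin; SP runs at -167.1° with length 26.3, so P = (-25.6, -5.87). ∠SPD = 117.1° gives PD at -104° from the x-axis; with |PD| = 10.6, D = (-28.2, -16.1). ∠PDA = 125.3° gives DA at -49.5° from the x-axis; with |DA| = 29.6, A = (-9.01, -38.7). ∠DAF = 74.1° gives AF at 56.4° from the x-axis; with |AF| = 26.7, F = (5.76, -16.4). Then |PF| = |F − P| = 33.1.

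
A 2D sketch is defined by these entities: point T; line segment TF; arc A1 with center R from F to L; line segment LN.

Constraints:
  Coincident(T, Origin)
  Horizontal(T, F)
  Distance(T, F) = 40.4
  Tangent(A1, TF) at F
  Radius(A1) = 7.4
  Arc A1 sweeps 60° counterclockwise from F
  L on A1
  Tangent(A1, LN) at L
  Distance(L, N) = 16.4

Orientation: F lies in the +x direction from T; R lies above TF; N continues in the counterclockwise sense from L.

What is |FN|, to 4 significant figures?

23.11

T is at the origin; T and F share the same y with |TF| = 40.4 and F on the +x side, so F = (40.40, 0.000). Tangency of A1 to TF means the radius RF is perpendicular to TF, so R = F + (0, 7.4) = (40.40, 7.400). On A1, F sits at bearing -90° from R; a 60° counterclockwise sweep puts L at bearing -30°, so L = R + 7.4·(cos -30°, sin -30°) = (46.81, 3.700). Since A1 is tangent to LN there, RL ⟂ LN, so LN runs along (−sin -30°, cos -30°); with |LN| = 16.4, N = (55.01, 17.90). Then |FN| = |N − F| = 23.11.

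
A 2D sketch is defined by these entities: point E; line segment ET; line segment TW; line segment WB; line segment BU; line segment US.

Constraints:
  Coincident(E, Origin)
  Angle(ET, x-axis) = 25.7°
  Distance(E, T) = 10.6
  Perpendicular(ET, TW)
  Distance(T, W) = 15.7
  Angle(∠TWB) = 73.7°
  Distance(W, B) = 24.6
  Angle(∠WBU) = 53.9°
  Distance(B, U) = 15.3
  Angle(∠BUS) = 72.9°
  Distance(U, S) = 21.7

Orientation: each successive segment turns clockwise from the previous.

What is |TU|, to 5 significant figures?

11.502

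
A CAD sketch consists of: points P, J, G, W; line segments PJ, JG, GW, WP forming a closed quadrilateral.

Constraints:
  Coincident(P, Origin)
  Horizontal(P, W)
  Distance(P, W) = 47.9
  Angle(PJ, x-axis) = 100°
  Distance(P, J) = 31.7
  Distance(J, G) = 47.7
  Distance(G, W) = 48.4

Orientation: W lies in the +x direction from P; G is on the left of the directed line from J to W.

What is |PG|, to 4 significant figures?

61.74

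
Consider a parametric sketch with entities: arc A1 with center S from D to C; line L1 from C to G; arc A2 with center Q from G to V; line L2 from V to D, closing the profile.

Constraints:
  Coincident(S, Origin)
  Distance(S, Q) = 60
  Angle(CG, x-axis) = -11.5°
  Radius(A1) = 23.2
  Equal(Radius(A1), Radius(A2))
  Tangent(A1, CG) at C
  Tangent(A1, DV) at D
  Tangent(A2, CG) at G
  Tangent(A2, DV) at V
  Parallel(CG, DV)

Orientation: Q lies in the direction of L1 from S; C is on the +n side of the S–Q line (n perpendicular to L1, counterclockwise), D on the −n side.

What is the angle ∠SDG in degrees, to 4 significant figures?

52.28°

Tangency of A1 to both parallel lines with radius 23.2 puts C and D at S ± 23.2·n: C = (4.625, 22.73), D = (-4.625, -22.73). Equal radii place G and V the same way about Q: G = Q + 23.2·n = (63.42, 10.77), V = Q − 23.2·n = (54.17, -34.70). Then cos ∠SDG = DS·DG / (|DS||DG|), giving 52.28°.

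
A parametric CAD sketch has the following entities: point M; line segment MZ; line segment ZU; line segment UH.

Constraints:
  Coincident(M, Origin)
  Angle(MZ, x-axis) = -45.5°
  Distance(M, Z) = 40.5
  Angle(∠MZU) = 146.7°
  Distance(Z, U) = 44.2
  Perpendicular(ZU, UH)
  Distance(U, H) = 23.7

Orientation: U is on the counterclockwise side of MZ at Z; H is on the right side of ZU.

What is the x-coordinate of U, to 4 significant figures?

71.59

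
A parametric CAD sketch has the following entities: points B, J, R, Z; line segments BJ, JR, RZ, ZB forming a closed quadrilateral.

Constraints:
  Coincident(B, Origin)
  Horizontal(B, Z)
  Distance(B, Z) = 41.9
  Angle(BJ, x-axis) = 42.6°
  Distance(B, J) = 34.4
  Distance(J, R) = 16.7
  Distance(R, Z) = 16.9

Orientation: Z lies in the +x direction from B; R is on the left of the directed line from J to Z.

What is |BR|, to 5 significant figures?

44.088

Checks: |JR| = 16.70 ✓; |RZ| = 16.90 ✓.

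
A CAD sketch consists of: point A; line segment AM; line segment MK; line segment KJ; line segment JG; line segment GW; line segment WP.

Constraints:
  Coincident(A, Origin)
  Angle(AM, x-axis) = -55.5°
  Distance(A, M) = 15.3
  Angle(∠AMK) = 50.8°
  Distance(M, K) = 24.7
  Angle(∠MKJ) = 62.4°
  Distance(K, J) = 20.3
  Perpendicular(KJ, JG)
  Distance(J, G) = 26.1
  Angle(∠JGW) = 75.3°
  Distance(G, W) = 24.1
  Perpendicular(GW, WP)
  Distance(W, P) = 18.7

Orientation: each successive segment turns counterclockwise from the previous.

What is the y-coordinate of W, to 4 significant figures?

-7.909

A is at the origin; AM runs at -55.5° with length 15.3, so M = (8.666, -12.61). ∠AMK = 50.8° gives MK at 73.70° from the x-axis; with |MK| = 24.7, K = (15.60, 11.10). ∠MKJ = 62.4° gives KJ at -168.7° from the x-axis; with |KJ| = 20.3, J = (-4.308, 7.120). The perpendicularity gives JG at right angles to KJ, so JG runs at -78.70°; with |JG| = 26.1, G = (0.8062, -18.47). ∠JGW = 75.3° gives GW at 26.00° from the x-axis; with |GW| = 24.1, W = (22.47, -7.909). So W.y = -7.909.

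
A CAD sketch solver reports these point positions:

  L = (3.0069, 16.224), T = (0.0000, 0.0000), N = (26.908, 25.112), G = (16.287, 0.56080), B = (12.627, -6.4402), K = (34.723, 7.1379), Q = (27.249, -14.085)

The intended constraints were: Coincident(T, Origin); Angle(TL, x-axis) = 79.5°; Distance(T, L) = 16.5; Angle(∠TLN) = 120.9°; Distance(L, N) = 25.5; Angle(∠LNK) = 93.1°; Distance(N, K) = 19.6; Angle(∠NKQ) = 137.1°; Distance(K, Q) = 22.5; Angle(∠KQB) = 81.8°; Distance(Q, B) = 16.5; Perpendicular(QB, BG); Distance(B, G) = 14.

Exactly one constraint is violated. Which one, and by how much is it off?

Distance(B, G) = 14 — off by 6.10.

T = (0.00, 0.00) ✓; TL at 79.50° ✓; |TL| = 16.50 ✓; ∠TLN = 120.9° ✓; |LN| = 25.50 ✓; ∠LNK = 93.10° ✓; |NK| = 19.60 ✓; ∠NKQ = 137.1° ✓; |KQ| = 22.50 ✓; ∠KQB = 81.80° ✓; |QB| = 16.50 ✓; ∠(QB, BG) = 90.00° ✓; |BG| = 7.900 ✗.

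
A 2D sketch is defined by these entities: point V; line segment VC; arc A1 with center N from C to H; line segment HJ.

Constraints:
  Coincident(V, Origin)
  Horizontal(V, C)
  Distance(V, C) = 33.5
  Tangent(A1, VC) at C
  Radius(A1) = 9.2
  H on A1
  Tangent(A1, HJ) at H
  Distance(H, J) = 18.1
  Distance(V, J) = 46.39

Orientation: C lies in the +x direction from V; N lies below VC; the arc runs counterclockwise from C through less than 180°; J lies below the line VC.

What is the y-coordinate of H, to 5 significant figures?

-14.315

V is at the origin; V and C share the same y with |VC| = 33.5 and C on the +x side, so C = (33.500, 0.0000). Since A1 is tangent to VC there, NC ⟂ VC, so N = C + (0, -9.2) = (33.500, -9.2000). Since NH ⟂ HJ (tangency), |NJ| = √(9.2² + 18.1²) = 20.304 regardless of where H sits on A1. So J lies on both circle(V, 46.39) and circle(N, 20.304); the below-VC intersection is J = (35.917, -29.360). H is the foot of the tangent from J: H = (25.853, -14.315).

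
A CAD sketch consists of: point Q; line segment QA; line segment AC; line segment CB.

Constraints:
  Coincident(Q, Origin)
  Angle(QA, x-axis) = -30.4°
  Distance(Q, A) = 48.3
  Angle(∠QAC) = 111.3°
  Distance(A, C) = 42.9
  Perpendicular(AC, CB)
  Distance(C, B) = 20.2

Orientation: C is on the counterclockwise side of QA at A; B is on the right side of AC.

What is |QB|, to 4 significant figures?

88.91

Q is at the origin; QA runs at -30.4° with length 48.3, so A = 48.3·(cos -30.4°, sin -30.4°) = (41.66, -24.44). ∠QAC = 111.3°, so AC runs at -30.4° + (180° − 111.3°) = 38.30° from the x-axis; with |AC| = 42.9, C = A + 42.9·(cos 38.30°, sin 38.30°) = (75.33, 2.147). AC ⟂ CB; with |CB| = 20.2 on the right of AC, B = C + 20.2·(0.6198, -0.7848) = (87.85, -13.71). Then |QB| = |B − Q| = 88.91.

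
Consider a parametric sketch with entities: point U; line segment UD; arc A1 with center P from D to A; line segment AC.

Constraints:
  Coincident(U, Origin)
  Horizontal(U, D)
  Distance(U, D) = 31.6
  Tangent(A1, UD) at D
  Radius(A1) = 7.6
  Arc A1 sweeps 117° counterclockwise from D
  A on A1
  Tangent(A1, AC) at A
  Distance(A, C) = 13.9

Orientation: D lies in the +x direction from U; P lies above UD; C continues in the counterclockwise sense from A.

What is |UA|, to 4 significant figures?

39.93

U is at the origin; U and D share the same y with |UD| = 31.6 and D on the +x side, so D = (31.60, 0.000). A1 meets UD tangentially, so PD is at right angles to UD, so P = D + (0, 7.6) = (31.60, 7.600). On A1, D sits at bearing -90° from P; a 117° counterclockwise sweep puts A at bearing 27°, so A = P + 7.6·(cos 27°, sin 27°) = (38.37, 11.05). Then |UA| = |A − U| = 39.93.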